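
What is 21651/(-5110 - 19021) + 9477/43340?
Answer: -709664853/1045837540 ≈ -0.67856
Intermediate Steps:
21651/(-5110 - 19021) + 9477/43340 = 21651/(-24131) + 9477*(1/43340) = 21651*(-1/24131) + 9477/43340 = -21651/24131 + 9477/43340 = -709664853/1045837540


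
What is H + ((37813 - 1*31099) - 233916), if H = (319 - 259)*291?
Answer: -209742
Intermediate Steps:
H = 17460 (H = 60*291 = 17460)
H + ((37813 - 1*31099) - 233916) = 17460 + ((37813 - 1*31099) - 233916) = 17460 + ((37813 - 31099) - 233916) = 17460 + (6714 - 233916) = 17460 - 227202 = -209742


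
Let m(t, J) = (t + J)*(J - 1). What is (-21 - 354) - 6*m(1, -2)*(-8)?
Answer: -231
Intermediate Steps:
m(t, J) = (-1 + J)*(J + t) (m(t, J) = (J + t)*(-1 + J) = (-1 + J)*(J + t))
(-21 - 354) - 6*m(1, -2)*(-8) = (-21 - 354) - 6*((-2)² - 1*(-2) - 1*1 - 2*1)*(-8) = -375 - 6*(4 + 2 - 1 - 2)*(-8) = -375 - 6*3*(-8) = -375 - 18*(-8) = -375 + 144 = -231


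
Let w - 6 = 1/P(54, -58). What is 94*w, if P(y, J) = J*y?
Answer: 883177/1566 ≈ 563.97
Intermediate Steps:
w = 18791/3132 (w = 6 + 1/(-58*54) = 6 + 1/(-3132) = 6 - 1/3132 = 18791/3132 ≈ 5.9997)
94*w = 94*(18791/3132) = 883177/1566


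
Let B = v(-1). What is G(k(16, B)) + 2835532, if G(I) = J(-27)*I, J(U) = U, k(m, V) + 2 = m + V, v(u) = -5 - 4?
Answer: 2835397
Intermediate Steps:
v(u) = -9
B = -9
k(m, V) = -2 + V + m (k(m, V) = -2 + (m + V) = -2 + (V + m) = -2 + V + m)
G(I) = -27*I
G(k(16, B)) + 2835532 = -27*(-2 - 9 + 16) + 2835532 = -27*5 + 2835532 = -135 + 2835532 = 2835397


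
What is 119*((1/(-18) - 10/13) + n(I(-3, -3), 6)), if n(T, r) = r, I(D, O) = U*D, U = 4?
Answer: 144109/234 ≈ 615.85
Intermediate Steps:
I(D, O) = 4*D
119*((1/(-18) - 10/13) + n(I(-3, -3), 6)) = 119*((1/(-18) - 10/13) + 6) = 119*((1*(-1/18) - 10*1/13) + 6) = 119*((-1/18 - 10/13) + 6) = 119*(-193/234 + 6) = 119*(1211/234) = 144109/234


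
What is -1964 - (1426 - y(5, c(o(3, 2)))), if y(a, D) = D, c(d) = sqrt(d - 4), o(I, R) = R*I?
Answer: -3390 + sqrt(2) ≈ -3388.6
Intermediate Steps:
o(I, R) = I*R
c(d) = sqrt(-4 + d)
-1964 - (1426 - y(5, c(o(3, 2)))) = -1964 - (1426 - sqrt(-4 + 3*2)) = -1964 - (1426 - sqrt(-4 + 6)) = -1964 - (1426 - sqrt(2)) = -1964 + (-1426 + sqrt(2)) = -3390 + sqrt(2)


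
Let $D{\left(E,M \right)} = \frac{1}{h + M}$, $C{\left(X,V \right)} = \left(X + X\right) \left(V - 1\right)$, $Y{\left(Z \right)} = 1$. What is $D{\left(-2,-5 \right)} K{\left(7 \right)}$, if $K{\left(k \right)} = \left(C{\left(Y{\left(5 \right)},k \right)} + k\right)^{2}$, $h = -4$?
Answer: $- \frac{361}{9} \approx -40.111$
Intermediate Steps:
$C{\left(X,V \right)} = 2 X \left(-1 + V\right)$
$D{\left(E,M \right)} = \frac{1}{-4 + M}$
$K{\left(k \right)} = \left(-2 + 3 k\right)^{2}$ ($K{\left(k \right)} = \left(2 \cdot 1 \left(-1 + k\right) + k\right)^{2} = \left(\left(-2 + 2 k\right) + k\right)^{2} = \left(-2 + 3 k\right)^{2}$)
$D{\left(-2,-5 \right)} K{\left(7 \right)} = \frac{\left(-2 + 3 \cdot 7\right)^{2}}{-4 - 5} = \frac{\left(-2 + 21\right)^{2}}{-9} = - \frac{19^{2}}{9} = \left(- \frac{1}{9}\right) 361 = - \frac{361}{9}$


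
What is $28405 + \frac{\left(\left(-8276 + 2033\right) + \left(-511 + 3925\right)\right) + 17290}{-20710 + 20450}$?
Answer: $\frac{7370839}{260} \approx 28349.0$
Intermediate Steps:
$28405 + \frac{\left(\left(-8276 + 2033\right) + \left(-511 + 3925\right)\right) + 17290}{-20710 + 20450} = 28405 + \frac{\left(-6243 + 3414\right) + 17290}{-260} = 28405 + \left(-2829 + 17290\right) \left(- \frac{1}{260}\right) = 28405 + 14461 \left(- \frac{1}{260}\right) = 28405 - \frac{14461}{260} = \frac{7370839}{260}$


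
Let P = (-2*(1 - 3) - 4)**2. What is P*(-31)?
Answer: 0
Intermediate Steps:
P = 0 (P = (-2*(-2) - 4)**2 = (4 - 4)**2 = 0**2 = 0)
P*(-31) = 0*(-31) = 0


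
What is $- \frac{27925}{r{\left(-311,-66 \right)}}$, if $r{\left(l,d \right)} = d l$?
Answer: $- \frac{27925}{20526} \approx -1.3605$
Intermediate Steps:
$- \frac{27925}{r{\left(-311,-66 \right)}} = - \frac{27925}{\left(-66\right) \left(-311\right)} = - \frac{27925}{20526}$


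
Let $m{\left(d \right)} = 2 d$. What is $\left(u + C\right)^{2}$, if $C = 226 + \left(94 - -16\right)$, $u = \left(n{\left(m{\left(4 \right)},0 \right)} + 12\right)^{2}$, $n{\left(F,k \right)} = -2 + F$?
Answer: $435600$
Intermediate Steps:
$u = 324$ ($u = \left(\left(-2 + 2 \cdot 4\right) + 12\right)^{2} = \left(\left(-2 + 8\right) + 12\right)^{2} = \left(6 + 12\right)^{2} = 18^{2} = 324$)
$C = 336$ ($C = 226 + \left(94 + 16\right) = 226 + 110 = 336$)
$\left(u + C\right)^{2} = \left(324 + 336\right)^{2} = 660^{2} = 435600$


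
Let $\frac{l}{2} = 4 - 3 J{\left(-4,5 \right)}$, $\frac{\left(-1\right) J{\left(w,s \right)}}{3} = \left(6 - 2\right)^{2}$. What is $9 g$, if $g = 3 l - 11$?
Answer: $7893$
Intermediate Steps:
$J{\left(w,s \right)} = -48$ ($J{\left(w,s \right)} = - 3 \left(6 - 2\right)^{2} = - 3 \cdot 4^{2} = \left(-3\right) 16 = -48$)
$l = 296$ ($l = 2 \left(4 - -144\right) = 2 \left(4 + 144\right) = 2 \cdot 148 = 296$)
$g = 877$ ($g = 3 \cdot 296 - 11 = 888 - 11 = 877$)
$9 g = 9 \cdot 877 = 7893$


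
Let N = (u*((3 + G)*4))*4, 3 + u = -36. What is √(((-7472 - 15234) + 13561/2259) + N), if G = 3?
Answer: I*√14993984239/753 ≈ 162.62*I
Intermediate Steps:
u = -39 (u = -3 - 36 = -39)
N = -3744 (N = -39*(3 + 3)*4*4 = -234*4*4 = -39*24*4 = -936*4 = -3744)
√(((-7472 - 15234) + 13561/2259) + N) = √(((-7472 - 15234) + 13561/2259) - 3744) = √((-22706 + 13561*(1/2259)) - 3744) = √((-22706 + 13561/2259) - 3744) = √(-51279293/2259 - 3744) = √(-59736989/2259) = I*√14993984239/753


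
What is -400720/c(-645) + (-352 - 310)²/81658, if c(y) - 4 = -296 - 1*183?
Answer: 3293015966/3878755 ≈ 848.99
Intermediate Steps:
c(y) = -475 (c(y) = 4 + (-296 - 1*183) = 4 + (-296 - 183) = 4 - 479 = -475)
-400720/c(-645) + (-352 - 310)²/81658 = -400720/(-475) + (-352 - 310)²/81658 = -400720*(-1/475) + (-662)²*(1/81658) = 80144/95 + 438244*(1/81658) = 80144/95 + 219122/40829 = 3293015966/3878755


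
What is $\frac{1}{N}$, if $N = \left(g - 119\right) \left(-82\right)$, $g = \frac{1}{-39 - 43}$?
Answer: $\frac{1}{9759} \approx 0.00010247$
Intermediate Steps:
$g = - \frac{1}{82}$ ($g = \frac{1}{-82} = - \frac{1}{82} \approx -0.012195$)
$N = 9759$ ($N = \left(- \frac{1}{82} - 119\right) \left(-82\right) = \left(- \frac{9759}{82}\right) \left(-82\right) = 9759$)
$\frac{1}{N} = \frac{1}{9759}$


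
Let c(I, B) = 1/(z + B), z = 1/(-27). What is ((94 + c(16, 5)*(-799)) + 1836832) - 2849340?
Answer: -135685049/134 ≈ -1.0126e+6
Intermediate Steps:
z = -1/27 ≈ -0.037037
c(I, B) = 1/(-1/27 + B)
((94 + c(16, 5)*(-799)) + 1836832) - 2849340 = ((94 + (27/(-1 + 27*5))*(-799)) + 1836832) - 2849340 = ((94 + (27/(-1 + 135))*(-799)) + 1836832) - 2849340 = ((94 + (27/134)*(-799)) + 1836832) - 2849340 = ((94 - 21573/134) + 1836832) - 2849340 = (-8977/134 + 1836832) - 2849340 = 246126511/134 - 2849340 = -135685049/134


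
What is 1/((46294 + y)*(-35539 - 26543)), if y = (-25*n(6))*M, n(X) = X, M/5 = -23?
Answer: -1/3944938608 ≈ -2.5349e-10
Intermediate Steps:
M = -115 (M = 5*(-23) = -115)
y = 17250 (y = -25*6*(-115) = -150*(-115) = 17250)
1/((46294 + y)*(-35539 - 26543)) = 1/((46294 + 17250)*(-35539 - 26543)) = 1/(63544*(-62082)) = 1/(-3944938608) = -1/3944938608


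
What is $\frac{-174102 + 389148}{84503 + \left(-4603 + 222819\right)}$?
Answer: $\frac{215046}{302719} \approx 0.71038$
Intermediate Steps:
$\frac{-174102 + 389148}{84503 + \left(-4603 + 222819\right)} = \frac{215046}{84503 + 218216} = \frac{215046}{302719}$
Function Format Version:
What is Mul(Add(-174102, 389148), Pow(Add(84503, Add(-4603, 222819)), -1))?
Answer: Rational(215046, 302719) ≈ 0.71038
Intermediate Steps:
Mul(Add(-174102, 389148), Pow(Add(84503, Add(-4603, 222819)), -1)) = Mul(215046, Pow(Add(84503, 218216), -1)) = Mul(215046, Pow(302719, -1)) = Mul(215046, Rational(1, 302719)) = Rational(215046, 302719)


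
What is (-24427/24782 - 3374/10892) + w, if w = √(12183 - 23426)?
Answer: -6244167/4820099 + I*√11243 ≈ -1.2954 + 106.03*I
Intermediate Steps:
w = I*√11243 (w = √(-11243) = I*√11243 ≈ 106.03*I)
(-24427/24782 - 3374/10892) + w = (-24427/24782 - 3374/10892) + I*√11243 = (-24427*1/24782 - 3374*1/10892) + I*√11243 = (-24427/24782 - 241/778) + I*√11243 = -6244167/4820099 + I*√11243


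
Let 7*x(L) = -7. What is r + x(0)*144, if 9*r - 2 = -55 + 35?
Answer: -146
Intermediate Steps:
x(L) = -1 (x(L) = (⅐)*(-7) = -1)
r = -2 (r = 2/9 + (-55 + 35)/9 = 2/9 + (⅑)*(-20) = 2/9 - 20/9 = -2)
r + x(0)*144 = -2 - 1*144 = -2 - 144 = -146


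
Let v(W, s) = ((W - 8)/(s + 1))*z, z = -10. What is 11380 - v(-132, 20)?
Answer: 33940/3 ≈ 11313.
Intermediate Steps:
v(W, s) = -10*(-8 + W)/(1 + s) (v(W, s) = ((W - 8)/(s + 1))*(-10) = ((-8 + W)/(1 + s))*(-10) = -10*(-8 + W)/(1 + s))
11380 - v(-132, 20) = 11380 - 10*(8 - 1*(-132))/(1 + 20) = 11380 - 10*(8 + 132)/21 = 11380 - 10*140/21 = 11380 - 1*200/3 = 11380 - 200/3 = 33940/3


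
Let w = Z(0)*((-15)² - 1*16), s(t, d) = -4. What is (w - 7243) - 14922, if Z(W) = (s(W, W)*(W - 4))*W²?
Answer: -22165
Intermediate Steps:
Z(W) = W²*(16 - 4*W) (Z(W) = (-4*(W - 4))*W² = (-4*(-4 + W))*W² = (16 - 4*W)*W² = W²*(16 - 4*W))
w = 0 (w = (4*0²*(4 - 1*0))*((-15)² - 1*16) = (4*0*(4 + 0))*(225 - 16) = (4*0*4)*209 = 0*209 = 0)
(w - 7243) - 14922 = (0 - 7243) - 14922 = -7243 - 14922 = -22165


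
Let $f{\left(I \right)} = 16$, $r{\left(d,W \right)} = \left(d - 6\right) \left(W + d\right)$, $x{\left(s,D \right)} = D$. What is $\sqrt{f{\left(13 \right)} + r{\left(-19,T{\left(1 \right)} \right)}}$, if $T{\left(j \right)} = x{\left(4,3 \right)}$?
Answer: $4 \sqrt{26} \approx 20.396$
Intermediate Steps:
$T{\left(j \right)} = 3$
$r{\left(d,W \right)} = \left(-6 + d\right) \left(W + d\right)$
$\sqrt{f{\left(13 \right)} + r{\left(-19,T{\left(1 \right)} \right)}} = \sqrt{16 + \left(\left(-19\right)^{2} - 18 - -114 + 3 \left(-19\right)\right)} = \sqrt{16 + \left(361 - 18 + 114 - 57\right)} = \sqrt{16 + 400} = \sqrt{416} = 4 \sqrt{26}$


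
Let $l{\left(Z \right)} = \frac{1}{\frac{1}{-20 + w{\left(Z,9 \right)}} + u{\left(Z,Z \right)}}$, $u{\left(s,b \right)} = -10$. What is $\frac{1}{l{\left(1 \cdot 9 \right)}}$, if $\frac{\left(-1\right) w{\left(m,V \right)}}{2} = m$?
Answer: $- \frac{381}{38} \approx -10.026$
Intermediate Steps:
$w{\left(m,V \right)} = - 2 m$
$l{\left(Z \right)} = \frac{1}{-10 + \frac{1}{-20 - 2 Z}}$ ($l{\left(Z \right)} = \frac{1}{\frac{1}{-20 - 2 Z} - 10} = \frac{1}{-10 + \frac{1}{-20 - 2 Z}}$)
$\frac{1}{l{\left(1 \cdot 9 \right)}} = \frac{1}{2 \frac{1}{201 + 20 \cdot 1 \cdot 9} \left(-10 - 1 \cdot 9\right)} = \frac{1}{2 \frac{1}{201 + 20 \cdot 9} \left(-10 - 9\right)} = \frac{1}{2 \frac{1}{201 + 180} \left(-10 - 9\right)} = \frac{1}{2 \cdot \frac{1}{381} \left(-19\right)} = \frac{1}{- \frac{38}{381}} = - \frac{381}{38}$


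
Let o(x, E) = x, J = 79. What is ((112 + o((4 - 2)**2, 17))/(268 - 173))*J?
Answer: 9164/95 ≈ 96.463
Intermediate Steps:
((112 + o((4 - 2)**2, 17))/(268 - 173))*J = ((112 + (4 - 2)**2)/(268 - 173))*79 = ((112 + 2**2)/95)*79 = ((112 + 4)*(1/95))*79 = (116*(1/95))*79 = (116/95)*79 = 9164/95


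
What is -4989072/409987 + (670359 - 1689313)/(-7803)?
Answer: 378828164782/3199128561 ≈ 118.42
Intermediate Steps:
-4989072/409987 + (670359 - 1689313)/(-7803) = -4989072*1/409987 - 1018954*(-1/7803) = -4989072/409987 + 1018954/7803 = 378828164782/3199128561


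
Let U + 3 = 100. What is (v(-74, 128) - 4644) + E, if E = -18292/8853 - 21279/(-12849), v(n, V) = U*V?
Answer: 294678474721/37917399 ≈ 7771.6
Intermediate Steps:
U = 97 (U = -3 + 100 = 97)
v(n, V) = 97*V
E = -15550307/37917399 (E = -18292*1/8853 - 21279*(-1/12849) = -18292/8853 + 7093/4283 = -15550307/37917399 ≈ -0.41011)
(v(-74, 128) - 4644) + E = (97*128 - 4644) - 15550307/37917399 = (12416 - 4644) - 15550307/37917399 = 7772 - 15550307/37917399 = 294678474721/37917399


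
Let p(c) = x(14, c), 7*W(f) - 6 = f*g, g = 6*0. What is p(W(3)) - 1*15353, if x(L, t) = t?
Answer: -107465/7 ≈ -15352.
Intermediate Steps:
g = 0
W(f) = 6/7 (W(f) = 6/7 + (f*0)/7 = 6/7 + (⅐)*0 = 6/7 + 0 = 6/7)
p(c) = c
p(W(3)) - 1*15353 = 6/7 - 1*15353 = 6/7 - 15353 = -107465/7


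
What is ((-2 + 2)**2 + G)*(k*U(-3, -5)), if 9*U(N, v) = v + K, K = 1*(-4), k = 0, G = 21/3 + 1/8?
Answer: 0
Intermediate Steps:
G = 57/8 (G = 21*(1/3) + 1*(1/8) = 7 + 1/8 = 57/8 ≈ 7.1250)
K = -4
U(N, v) = -4/9 + v/9 (U(N, v) = (v - 4)/9 = (-4 + v)/9 = -4/9 + v/9)
((-2 + 2)**2 + G)*(k*U(-3, -5)) = ((-2 + 2)**2 + 57/8)*(0*(-4/9 + (1/9)*(-5))) = (0**2 + 57/8)*(0*(-4/9 - 5/9)) = (0 + 57/8)*(0*(-1)) = (57/8)*0 = 0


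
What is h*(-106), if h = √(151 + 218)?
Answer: -318*√41 ≈ -2036.2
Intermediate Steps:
h = 3*√41 (h = √369 = 3*√41 ≈ 19.209)
h*(-106) = (3*√41)*(-106) = -318*√41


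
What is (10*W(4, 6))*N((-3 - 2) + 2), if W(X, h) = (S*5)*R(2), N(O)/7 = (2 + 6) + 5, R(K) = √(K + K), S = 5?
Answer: 45500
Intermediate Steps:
R(K) = √2*√K (R(K) = √(2*K) = √2*√K)
N(O) = 91 (N(O) = 7*((2 + 6) + 5) = 7*(8 + 5) = 7*13 = 91)
W(X, h) = 50 (W(X, h) = (5*5)*(√2*√2) = 25*2 = 50)
(10*W(4, 6))*N((-3 - 2) + 2) = (10*50)*91 = 500*91 = 45500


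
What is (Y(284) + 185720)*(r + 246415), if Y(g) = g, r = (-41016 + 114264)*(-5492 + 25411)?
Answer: 271430675915308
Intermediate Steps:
r = 1459026912 (r = 73248*19919 = 1459026912)
(Y(284) + 185720)*(r + 246415) = (284 + 185720)*(1459026912 + 246415) = 186004*1459273327 = 271430675915308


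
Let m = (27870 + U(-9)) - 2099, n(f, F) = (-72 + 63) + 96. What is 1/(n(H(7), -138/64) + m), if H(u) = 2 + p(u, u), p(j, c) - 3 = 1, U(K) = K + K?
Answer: 1/25840 ≈ 3.8700e-5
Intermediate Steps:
U(K) = 2*K
p(j, c) = 4 (p(j, c) = 3 + 1 = 4)
H(u) = 6 (H(u) = 2 + 4 = 6)
n(f, F) = 87 (n(f, F) = -9 + 96 = 87)
m = 25753 (m = (27870 + 2*(-9)) - 2099 = (27870 - 18) - 2099 = 27852 - 2099 = 25753)
1/(n(H(7), -138/64) + m) = 1/(87 + 25753) = 1/25840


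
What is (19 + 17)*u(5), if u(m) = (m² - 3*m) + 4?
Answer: 504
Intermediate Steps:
u(m) = 4 + m² - 3*m
(19 + 17)*u(5) = (19 + 17)*(4 + 5² - 3*5) = 36*(4 + 25 - 15) = 36*14 = 504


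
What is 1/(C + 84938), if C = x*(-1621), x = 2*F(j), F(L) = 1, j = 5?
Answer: 1/81696 ≈ 1.2241e-5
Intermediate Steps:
x = 2 (x = 2*1 = 2)
C = -3242 (C = 2*(-1621) = -3242)
1/(C + 84938) = 1/(-3242 + 84938) = 1/81696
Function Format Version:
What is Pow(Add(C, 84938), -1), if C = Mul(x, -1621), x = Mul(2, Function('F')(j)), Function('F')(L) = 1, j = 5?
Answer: Rational(1, 81696) ≈ 1.2241e-5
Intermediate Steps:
x = 2 (x = Mul(2, 1) = 2)
C = -3242 (C = Mul(2, -1621) = -3242)
Pow(Add(C, 84938), -1) = Pow(Add(-3242, 84938), -1) = Pow(81696, -1) = Rational(1, 81696)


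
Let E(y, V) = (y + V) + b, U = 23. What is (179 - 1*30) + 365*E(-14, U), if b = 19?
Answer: 10369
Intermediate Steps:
E(y, V) = 19 + V + y (E(y, V) = (y + V) + 19 = (V + y) + 19 = 19 + V + y)
(179 - 1*30) + 365*E(-14, U) = (179 - 1*30) + 365*(19 + 23 - 14) = (179 - 30) + 365*28 = 149 + 10220 = 10369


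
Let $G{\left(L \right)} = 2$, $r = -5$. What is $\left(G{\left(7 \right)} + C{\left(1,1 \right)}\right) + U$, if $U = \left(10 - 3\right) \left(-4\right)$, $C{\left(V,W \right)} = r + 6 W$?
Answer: $-25$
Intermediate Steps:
$C{\left(V,W \right)} = -5 + 6 W$
$U = -28$ ($U = 7 \left(-4\right) = -28$)
$\left(G{\left(7 \right)} + C{\left(1,1 \right)}\right) + U = \left(2 + \left(-5 + 6 \cdot 1\right)\right) - 28 = \left(2 + \left(-5 + 6\right)\right) - 28 = \left(2 + 1\right) - 28 = 3 - 28 = -25$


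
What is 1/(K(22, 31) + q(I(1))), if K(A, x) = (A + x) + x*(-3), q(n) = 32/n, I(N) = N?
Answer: -⅛ ≈ -0.12500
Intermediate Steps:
K(A, x) = A - 2*x (K(A, x) = (A + x) - 3*x = A - 2*x)
1/(K(22, 31) + q(I(1))) = 1/((22 - 2*31) + 32/1) = 1/((22 - 62) + 32*1) = 1/(-40 + 32) = 1/(-8) = -⅛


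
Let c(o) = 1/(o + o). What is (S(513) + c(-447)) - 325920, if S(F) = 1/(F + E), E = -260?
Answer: -73717236799/226182 ≈ -3.2592e+5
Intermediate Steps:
c(o) = 1/(2*o)
S(F) = 1/(-260 + F) (S(F) = 1/(F - 260) = 1/(-260 + F))
(S(513) + c(-447)) - 325920 = (1/(-260 + 513) + (1/2)/(-447)) - 325920 = (1/253 + (1/2)*(-1/447)) - 325920 = (1/253 - 1/894) - 325920 = 641/226182 - 325920 = -73717236799/226182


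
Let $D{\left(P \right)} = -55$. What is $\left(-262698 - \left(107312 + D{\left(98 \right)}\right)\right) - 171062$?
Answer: $-541017$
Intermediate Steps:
$\left(-262698 - \left(107312 + D{\left(98 \right)}\right)\right) - 171062 = \left(-262698 - 107257\right) - 171062 = -369955 - 171062 = -541017$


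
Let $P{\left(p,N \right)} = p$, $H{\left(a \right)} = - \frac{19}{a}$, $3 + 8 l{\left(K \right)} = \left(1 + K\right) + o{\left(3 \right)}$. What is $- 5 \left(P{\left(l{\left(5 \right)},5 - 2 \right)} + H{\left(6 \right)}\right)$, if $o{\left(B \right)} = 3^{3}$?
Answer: $- \frac{35}{12} \approx -2.9167$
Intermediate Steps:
$o{\left(B \right)} = 27$
$l{\left(K \right)} = \frac{25}{8} + \frac{K}{8}$ ($l{\left(K \right)} = - \frac{3}{8} + \frac{\left(1 + K\right) + 27}{8} = - \frac{3}{8} + \frac{28 + K}{8} = - \frac{3}{8} + \left(\frac{7}{2} + \frac{K}{8}\right) = \frac{25}{8} + \frac{K}{8}$)
$- 5 \left(P{\left(l{\left(5 \right)},5 - 2 \right)} + H{\left(6 \right)}\right) = - 5 \left(\left(\frac{25}{8} + \frac{1}{8} \cdot 5\right) - \frac{19}{6}\right) = - 5 \left(\left(\frac{25}{8} + \frac{5}{8}\right) - \frac{19}{6}\right) = - 5 \left(\frac{15}{4} - \frac{19}{6}\right) = \left(-5\right) \frac{7}{12} = - \frac{35}{12}$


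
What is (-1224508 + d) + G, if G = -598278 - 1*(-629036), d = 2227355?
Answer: 1033605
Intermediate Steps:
G = 30758 (G = -598278 + 629036 = 30758)
(-1224508 + d) + G = (-1224508 + 2227355) + 30758 = 1002847 + 30758 = 1033605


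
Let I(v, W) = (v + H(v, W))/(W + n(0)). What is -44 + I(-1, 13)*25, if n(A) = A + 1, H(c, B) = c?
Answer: -333/7 ≈ -47.571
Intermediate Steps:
n(A) = 1 + A
I(v, W) = 2*v/(1 + W) (I(v, W) = (v + v)/(W + (1 + 0)) = (2*v)/(W + 1) = (2*v)/(1 + W) = 2*v/(1 + W))
-44 + I(-1, 13)*25 = -44 + (2*(-1)/(1 + 13))*25 = -44 + (2*(-1)/14)*25 = -44 + (2*(-1)*(1/14))*25 = -44 - ⅐*25 = -44 - 25/7 = -333/7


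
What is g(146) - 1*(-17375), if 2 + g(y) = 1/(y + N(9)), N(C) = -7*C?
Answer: 1441960/83 ≈ 17373.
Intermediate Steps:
g(y) = -2 + 1/(-63 + y) (g(y) = -2 + 1/(y - 7*9) = -2 + 1/(y - 63) = -2 + 1/(-63 + y))
g(146) - 1*(-17375) = (127 - 2*146)/(-63 + 146) - 1*(-17375) = (127 - 292)/83 + 17375 = (1/83)*(-165) + 17375 = -165/83 + 17375 = 1441960/83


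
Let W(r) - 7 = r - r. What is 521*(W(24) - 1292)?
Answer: -669485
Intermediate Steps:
W(r) = 7 (W(r) = 7 + (r - r) = 7 + 0 = 7)
521*(W(24) - 1292) = 521*(7 - 1292) = 521*(-1285) = -669485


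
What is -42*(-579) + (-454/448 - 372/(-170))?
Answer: 463037089/19040 ≈ 24319.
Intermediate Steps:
-42*(-579) + (-454/448 - 372/(-170)) = 24318 + (-454*1/448 - 372*(-1/170)) = 24318 + (-227/224 + 186/85) = 24318 + 22369/19040 = 463037089/19040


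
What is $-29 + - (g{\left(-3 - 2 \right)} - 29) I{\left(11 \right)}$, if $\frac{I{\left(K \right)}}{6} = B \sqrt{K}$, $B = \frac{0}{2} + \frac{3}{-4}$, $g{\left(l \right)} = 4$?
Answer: $-29 - \frac{225 \sqrt{11}}{2} \approx -402.12$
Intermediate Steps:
$B = - \frac{3}{4}$ ($B = 0 \cdot \frac{1}{2} + 3 \left(- \frac{1}{4}\right) = 0 - \frac{3}{4} = - \frac{3}{4} \approx -0.75$)
$I{\left(K \right)} = - \frac{9 \sqrt{K}}{2}$ ($I{\left(K \right)} = 6 \left(- \frac{3 \sqrt{K}}{4}\right) = - \frac{9 \sqrt{K}}{2}$)
$-29 + - (g{\left(-3 - 2 \right)} - 29) I{\left(11 \right)} = -29 + - (4 - 29) \left(- \frac{9 \sqrt{11}}{2}\right) = -29 + \left(-1\right) \left(-25\right) \left(- \frac{9 \sqrt{11}}{2}\right) = -29 + 25 \left(- \frac{9 \sqrt{11}}{2}\right) = -29 - \frac{225 \sqrt{11}}{2}$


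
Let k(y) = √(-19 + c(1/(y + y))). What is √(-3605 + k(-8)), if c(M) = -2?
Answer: √(-3605 + I*√21) ≈ 0.0382 + 60.042*I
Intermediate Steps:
k(y) = I*√21 (k(y) = √(-19 - 2) = √(-21) = I*√21)
√(-3605 + k(-8)) = √(-3605 + I*√21)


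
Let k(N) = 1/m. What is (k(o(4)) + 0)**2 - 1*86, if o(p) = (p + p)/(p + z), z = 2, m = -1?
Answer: -85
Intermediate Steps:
o(p) = 2*p/(2 + p) (o(p) = (p + p)/(p + 2) = (2*p)/(2 + p) = 2*p/(2 + p))
k(N) = -1 (k(N) = 1/(-1) = -1)
(k(o(4)) + 0)**2 - 1*86 = (-1 + 0)**2 - 1*86 = (-1)**2 - 86 = 1 - 86 = -85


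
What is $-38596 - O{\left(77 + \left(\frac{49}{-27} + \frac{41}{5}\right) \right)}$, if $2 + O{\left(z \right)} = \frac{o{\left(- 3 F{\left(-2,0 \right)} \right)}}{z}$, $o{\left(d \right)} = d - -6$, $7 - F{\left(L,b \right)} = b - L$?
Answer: $- \frac{434451443}{11257} \approx -38594.0$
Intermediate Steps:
$F{\left(L,b \right)} = 7 + L - b$ ($F{\left(L,b \right)} = 7 - \left(b - L\right) = 7 + \left(L - b\right) = 7 + L - b$)
$o{\left(d \right)} = 6 + d$ ($o{\left(d \right)} = d + 6 = 6 + d$)
$O{\left(z \right)} = -2 - \frac{9}{z}$ ($O{\left(z \right)} = -2 + \frac{6 - 3 \left(7 - 2 - 0\right)}{z} = -2 + \frac{6 - 3 \left(7 - 2 + 0\right)}{z} = -2 + \frac{6 - 15}{z} = -2 - \frac{9}{z}$)
$-38596 - O{\left(77 + \left(\frac{49}{-27} + \frac{41}{5}\right) \right)} = -38596 - \left(-2 - \frac{9}{77 + \left(\frac{49}{-27} + \frac{41}{5}\right)}\right) = -38596 - \left(-2 - \frac{9}{77 + \left(49 \left(- \frac{1}{27}\right) + 41 \cdot \frac{1}{5}\right)}\right) = -38596 - \left(-2 - \frac{9}{77 + \left(- \frac{49}{27} + \frac{41}{5}\right)}\right) = -38596 - \left(-2 - \frac{9}{77 + \frac{862}{135}}\right) = -38596 - \left(-2 - \frac{9}{\frac{11257}{135}}\right) = -38596 - \left(-2 - \frac{1215}{11257}\right) = -38596 - - \frac{23729}{11257} = -38596 + \frac{23729}{11257} = - \frac{434451443}{11257}$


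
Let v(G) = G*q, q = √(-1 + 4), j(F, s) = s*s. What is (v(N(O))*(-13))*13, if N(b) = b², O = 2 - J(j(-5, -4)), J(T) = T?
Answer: -33124*√3 ≈ -57372.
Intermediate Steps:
j(F, s) = s²
q = √3 ≈ 1.7320
O = -14 (O = 2 - 1*(-4)² = 2 - 1*16 = 2 - 16 = -14)
v(G) = G*√3
(v(N(O))*(-13))*13 = (((-14)²*√3)*(-13))*13 = ((196*√3)*(-13))*13 = -2548*√3*13 = -33124*√3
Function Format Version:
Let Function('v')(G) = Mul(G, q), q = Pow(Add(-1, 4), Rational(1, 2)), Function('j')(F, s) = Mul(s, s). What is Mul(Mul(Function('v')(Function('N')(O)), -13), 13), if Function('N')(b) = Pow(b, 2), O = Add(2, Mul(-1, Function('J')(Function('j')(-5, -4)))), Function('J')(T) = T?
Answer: Mul(-33124, Pow(3, Rational(1, 2))) ≈ -57372.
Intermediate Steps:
Function('j')(F, s) = Pow(s, 2)
q = Pow(3, Rational(1, 2)) ≈ 1.7320
O = -14 (O = Add(2, Mul(-1, Pow(-4, 2))) = Add(2, Mul(-1, 16)) = Add(2, -16) = -14)
Function('v')(G) = Mul(G, Pow(3, Rational(1, 2)))
Mul(Mul(Function('v')(Function('N')(O)), -13), 13) = Mul(Mul(Mul(Pow(-14, 2), Pow(3, Rational(1, 2))), -13), 13) = Mul(Mul(Mul(196, Pow(3, Rational(1, 2))), -13), 13) = Mul(Mul(-2548, Pow(3, Rational(1, 2))), 13) = Mul(-33124, Pow(3, Rational(1, 2)))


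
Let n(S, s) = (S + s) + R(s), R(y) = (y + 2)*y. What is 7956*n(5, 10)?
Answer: 1074060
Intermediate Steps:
R(y) = y*(2 + y) (R(y) = (2 + y)*y = y*(2 + y))
n(S, s) = S + s + s*(2 + s) (n(S, s) = (S + s) + s*(2 + s) = S + s + s*(2 + s))
7956*n(5, 10) = 7956*(5 + 10 + 10*(2 + 10)) = 7956*(5 + 10 + 10*12) = 7956*(5 + 10 + 120) = 7956*135 = 1074060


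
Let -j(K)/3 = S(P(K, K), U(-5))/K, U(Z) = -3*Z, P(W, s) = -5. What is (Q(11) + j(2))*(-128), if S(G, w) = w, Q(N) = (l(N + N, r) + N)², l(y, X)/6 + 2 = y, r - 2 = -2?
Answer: -2193728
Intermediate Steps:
r = 0 (r = 2 - 2 = 0)
l(y, X) = -12 + 6*y
Q(N) = (-12 + 13*N)² (Q(N) = ((-12 + 6*(N + N)) + N)² = ((-12 + 6*(2*N)) + N)² = ((-12 + 12*N) + N)² = (-12 + 13*N)²)
j(K) = -45/K (j(K) = -3*(-3*(-5))/K = -45/K)
(Q(11) + j(2))*(-128) = ((-12 + 13*11)² - 45/2)*(-128) = ((-12 + 143)² - 45*½)*(-128) = (131² - 45/2)*(-128) = (17161 - 45/2)*(-128) = (34277/2)*(-128) = -2193728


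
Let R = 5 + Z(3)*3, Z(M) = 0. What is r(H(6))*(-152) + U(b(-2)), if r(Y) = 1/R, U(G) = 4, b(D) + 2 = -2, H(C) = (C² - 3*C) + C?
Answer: -132/5 ≈ -26.400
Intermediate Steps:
H(C) = C² - 2*C
b(D) = -4 (b(D) = -2 - 2 = -4)
R = 5 (R = 5 + 0*3 = 5 + 0 = 5)
r(Y) = ⅕ (r(Y) = 1/5 = ⅕)
r(H(6))*(-152) + U(b(-2)) = (⅕)*(-152) + 4 = -152/5 + 4 = -132/5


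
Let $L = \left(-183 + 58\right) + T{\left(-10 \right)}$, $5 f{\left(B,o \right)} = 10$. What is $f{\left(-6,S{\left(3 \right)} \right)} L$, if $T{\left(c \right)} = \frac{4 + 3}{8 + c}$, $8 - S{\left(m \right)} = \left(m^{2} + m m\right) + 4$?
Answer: $-257$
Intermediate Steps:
$S{\left(m \right)} = 4 - 2 m^{2}$ ($S{\left(m \right)} = 8 - \left(\left(m^{2} + m m\right) + 4\right) = 8 - \left(\left(m^{2} + m^{2}\right) + 4\right) = 8 - \left(2 m^{2} + 4\right) = 8 - \left(4 + 2 m^{2}\right) = 4 - 2 m^{2}$)
$f{\left(B,o \right)} = 2$ ($f{\left(B,o \right)} = \frac{1}{5} \cdot 10 = 2$)
$T{\left(c \right)} = \frac{7}{8 + c}$
$L = - \frac{257}{2}$ ($L = \left(-183 + 58\right) + \frac{7}{8 - 10} = -125 + \frac{7}{-2} = -125 + 7 \left(- \frac{1}{2}\right) = -125 - \frac{7}{2} = - \frac{257}{2} \approx -128.5$)
$f{\left(-6,S{\left(3 \right)} \right)} L = 2 \left(- \frac{257}{2}\right) = -257$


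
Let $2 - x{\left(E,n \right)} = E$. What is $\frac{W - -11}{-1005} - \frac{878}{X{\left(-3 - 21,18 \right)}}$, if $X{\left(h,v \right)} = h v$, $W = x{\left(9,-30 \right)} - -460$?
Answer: $\frac{113657}{72360} \approx 1.5707$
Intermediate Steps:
$x{\left(E,n \right)} = 2 - E$
$W = 453$ ($W = \left(2 - 9\right) - -460 = \left(2 - 9\right) + 460 = -7 + 460 = 453$)
$\frac{W - -11}{-1005} - \frac{878}{X{\left(-3 - 21,18 \right)}} = \frac{453 - -11}{-1005} - \frac{878}{\left(-3 - 21\right) 18} = \left(453 + \left(-8 + 19\right)\right) \left(- \frac{1}{1005}\right) - \frac{878}{\left(-24\right) 18} = \left(453 + 11\right) \left(- \frac{1}{1005}\right) - \frac{878}{-432} = 464 \left(- \frac{1}{1005}\right) - - \frac{439}{216} = - \frac{464}{1005} + \frac{439}{216} = \frac{113657}{72360}$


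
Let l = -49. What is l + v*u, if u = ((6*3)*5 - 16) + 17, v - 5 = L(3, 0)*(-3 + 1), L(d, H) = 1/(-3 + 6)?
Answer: 1036/3 ≈ 345.33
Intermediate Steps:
L(d, H) = ⅓ (L(d, H) = 1/3 = ⅓)
v = 13/3 (v = 5 + (-3 + 1)/3 = 5 + (⅓)*(-2) = 5 - ⅔ = 13/3 ≈ 4.3333)
u = 91 (u = (18*5 - 16) + 17 = (90 - 16) + 17 = 74 + 17 = 91)
l + v*u = -49 + (13/3)*91 = -49 + 1183/3 = 1036/3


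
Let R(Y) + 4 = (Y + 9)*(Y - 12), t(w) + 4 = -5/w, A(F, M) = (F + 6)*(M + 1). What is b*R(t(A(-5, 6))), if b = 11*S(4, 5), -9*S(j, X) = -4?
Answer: -163064/441 ≈ -369.76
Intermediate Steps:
S(j, X) = 4/9 (S(j, X) = -⅑*(-4) = 4/9)
A(F, M) = (1 + M)*(6 + F) (A(F, M) = (6 + F)*(1 + M) = (1 + M)*(6 + F))
t(w) = -4 - 5/w
R(Y) = -4 + (-12 + Y)*(9 + Y) (R(Y) = -4 + (Y + 9)*(Y - 12) = -4 + (9 + Y)*(-12 + Y) = -4 + (-12 + Y)*(9 + Y))
b = 44/9 (b = 11*(4/9) = 44/9 ≈ 4.8889)
b*R(t(A(-5, 6))) = 44*(-112 + (-4 - 5/(6 - 5 + 6*6 - 5*6))² - 3*(-4 - 5/(6 - 5 + 6*6 - 5*6)))/9 = 44*(-112 + (-4 - 5/(6 - 5 + 36 - 30))² - 3*(-4 - 5/(6 - 5 + 36 - 30)))/9 = 44*(-112 + (-4 - 5/7)² - 3*(-4 - 5/7))/9 = 44*(-112 + (-33/7)² - 3*(-33/7))/9 = 44*(-112 + 1089/49 + 99/7)/9 = (44/9)*(-3706/49) = -163064/441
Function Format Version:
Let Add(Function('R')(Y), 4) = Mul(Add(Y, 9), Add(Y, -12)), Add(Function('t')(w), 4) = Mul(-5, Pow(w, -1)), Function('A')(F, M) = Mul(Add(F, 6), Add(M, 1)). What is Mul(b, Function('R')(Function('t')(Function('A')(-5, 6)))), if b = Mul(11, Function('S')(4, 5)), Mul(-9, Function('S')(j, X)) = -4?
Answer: Rational(-163064, 441) ≈ -369.76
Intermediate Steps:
Function('S')(j, X) = Rational(4, 9) (Function('S')(j, X) = Mul(Rational(-1, 9), -4) = Rational(4, 9))
Function('A')(F, M) = Mul(Add(1, M), Add(6, F)) (Function('A')(F, M) = Mul(Add(6, F), Add(1, M)) = Mul(Add(1, M), Add(6, F)))
Function('t')(w) = Add(-4, Mul(-5, Pow(w, -1)))
Function('R')(Y) = Add(-4, Mul(Add(-12, Y), Add(9, Y))) (Function('R')(Y) = Add(-4, Mul(Add(Y, 9), Add(Y, -12))) = Add(-4, Mul(Add(9, Y), Add(-12, Y))) = Add(-4, Mul(Add(-12, Y), Add(9, Y))))
b = Rational(44, 9) (b = Mul(11, Rational(4, 9)) = Rational(44, 9) ≈ 4.8889)
Mul(b, Function('R')(Function('t')(Function('A')(-5, 6)))) = Mul(Rational(44, 9), Add(-112, Pow(Add(-4, Mul(-5, Pow(Add(6, -5, Mul(6, 6), Mul(-5, 6)), -1))), 2), Mul(-3, Add(-4, Mul(-5, Pow(Add(6, -5, Mul(6, 6), Mul(-5, 6)), -1)))))) = Mul(Rational(44, 9), Add(-112, Pow(Add(-4, Mul(-5, Pow(Add(6, -5, 36, -30), -1))), 2), Mul(-3, Add(-4, Mul(-5, Pow(Add(6, -5, 36, -30), -1)))))) = Mul(Rational(44, 9), Add(-112, Pow(Add(-4, Mul(-5, Pow(7, -1))), 2), Mul(-3, Add(-4, Mul(-5, Pow(7, -1)))))) = Mul(Rational(44, 9), Add(-112, Pow(Add(-4, Mul(-5, Rational(1, 7))), 2), Mul(-3, Add(-4, Mul(-5, Rational(1, 7)))))) = Mul(Rational(44, 9), Add(-112, Pow(Add(-4, Rational(-5, 7)), 2), Mul(-3, Add(-4, Rational(-5, 7))))) = Mul(Rational(44, 9), Add(-112, Pow(Rational(-33, 7), 2), Mul(-3, Rational(-33, 7)))) = Mul(Rational(44, 9), Add(-112, Rational(1089, 49), Rational(99, 7))) = Mul(Rational(44, 9), Rational(-3706, 49)) = Rational(-163064, 441)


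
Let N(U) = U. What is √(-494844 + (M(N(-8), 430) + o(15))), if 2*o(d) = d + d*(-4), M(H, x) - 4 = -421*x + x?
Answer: 5*I*√108074/2 ≈ 821.87*I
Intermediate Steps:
M(H, x) = 4 - 420*x (M(H, x) = 4 + (-421*x + x) = 4 - 420*x)
o(d) = -3*d/2 (o(d) = (d + d*(-4))/2 = (d - 4*d)/2 = (-3*d)/2 = -3*d/2)
√(-494844 + (M(N(-8), 430) + o(15))) = √(-494844 + ((4 - 420*430) - 3/2*15)) = √(-494844 + ((4 - 180600) - 45/2)) = √(-494844 + (-180596 - 45/2)) = √(-494844 - 361237/2) = √(-1350925/2) = 5*I*√108074/2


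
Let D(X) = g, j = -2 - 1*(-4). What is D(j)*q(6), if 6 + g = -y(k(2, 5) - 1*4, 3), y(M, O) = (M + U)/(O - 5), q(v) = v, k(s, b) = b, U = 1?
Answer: -30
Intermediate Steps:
y(M, O) = (1 + M)/(-5 + O) (y(M, O) = (M + 1)/(O - 5) = (1 + M)/(-5 + O))
j = 2 (j = -2 + 4 = 2)
g = -5 (g = -6 - (1 + (5 - 1*4))/(-5 + 3) = -6 - (1 + (5 - 4))/(-2) = -6 - (-1)*(1 + 1)/2 = -6 - (-1)*2/2 = -6 - 1*(-1) = -6 + 1 = -5)
D(X) = -5
D(j)*q(6) = -5*6 = -30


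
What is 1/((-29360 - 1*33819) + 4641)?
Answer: -1/58538 ≈ -1.7083e-5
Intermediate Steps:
1/((-29360 - 1*33819) + 4641) = 1/((-29360 - 33819) + 4641) = 1/(-63179 + 4641) = 1/(-58538) = -1/58538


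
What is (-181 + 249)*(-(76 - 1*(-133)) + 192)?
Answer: -1156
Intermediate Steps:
(-181 + 249)*(-(76 - 1*(-133)) + 192) = 68*(-(76 + 133) + 192) = 68*(-1*209 + 192) = 68*(-209 + 192) = 68*(-17) = -1156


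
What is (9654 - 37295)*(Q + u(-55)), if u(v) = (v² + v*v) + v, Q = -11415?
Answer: 149814220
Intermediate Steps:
u(v) = v + 2*v² (u(v) = (v² + v²) + v = 2*v² + v = v + 2*v²)
(9654 - 37295)*(Q + u(-55)) = (9654 - 37295)*(-11415 - 55*(1 + 2*(-55))) = -27641*(-11415 - 55*(1 - 110)) = -27641*(-11415 - 55*(-109)) = -27641*(-11415 + 5995) = -27641*(-5420) = 149814220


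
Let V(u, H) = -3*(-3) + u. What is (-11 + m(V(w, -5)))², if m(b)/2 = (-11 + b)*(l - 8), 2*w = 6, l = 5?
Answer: 289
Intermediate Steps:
w = 3 (w = (½)*6 = 3)
V(u, H) = 9 + u
m(b) = 66 - 6*b (m(b) = 2*((-11 + b)*(5 - 8)) = 2*((-11 + b)*(-3)) = 2*(33 - 3*b) = 66 - 6*b)
(-11 + m(V(w, -5)))² = (-11 + (66 - 6*(9 + 3)))² = (-11 + (66 - 6*12))² = (-11 + (66 - 72))² = (-11 - 6)² = (-17)² = 289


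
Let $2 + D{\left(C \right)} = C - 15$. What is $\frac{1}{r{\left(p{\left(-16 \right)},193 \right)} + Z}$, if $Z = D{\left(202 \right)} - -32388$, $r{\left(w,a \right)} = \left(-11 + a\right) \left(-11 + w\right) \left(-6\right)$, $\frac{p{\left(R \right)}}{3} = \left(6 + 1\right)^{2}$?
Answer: $- \frac{1}{115939} \approx -8.6252 \cdot 10^{-6}$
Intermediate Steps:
$D{\left(C \right)} = -17 + C$ ($D{\left(C \right)} = -2 + \left(C - 15\right) = -2 + \left(-15 + C\right) = -17 + C$)
$p{\left(R \right)} = 147$ ($p{\left(R \right)} = 3 \left(6 + 1\right)^{2} = 3 \cdot 7^{2} = 3 \cdot 49 = 147$)
$r{\left(w,a \right)} = - 6 \left(-11 + a\right) \left(-11 + w\right)$
$Z = 32573$ ($Z = \left(-17 + 202\right) - -32388 = 185 + 32388 = 32573$)
$\frac{1}{r{\left(p{\left(-16 \right)},193 \right)} + Z} = \frac{1}{\left(-726 + 66 \cdot 193 + 66 \cdot 147 - 1158 \cdot 147\right) + 32573} = \frac{1}{\left(-726 + 12738 + 9702 - 170226\right) + 32573} = \frac{1}{-148512 + 32573} = \frac{1}{-115939} = - \frac{1}{115939}$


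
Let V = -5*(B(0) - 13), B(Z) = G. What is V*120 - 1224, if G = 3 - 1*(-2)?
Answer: 3576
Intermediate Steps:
G = 5 (G = 3 + 2 = 5)
B(Z) = 5
V = 40 (V = -5*(5 - 13) = -5*(-8) = 40)
V*120 - 1224 = 40*120 - 1224 = 4800 - 1224 = 3576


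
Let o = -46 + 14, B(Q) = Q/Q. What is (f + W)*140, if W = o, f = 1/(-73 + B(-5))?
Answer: -80675/18 ≈ -4481.9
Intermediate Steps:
B(Q) = 1
f = -1/72 (f = 1/(-73 + 1) = 1/(-72) = -1/72 ≈ -0.013889)
o = -32
W = -32
(f + W)*140 = (-1/72 - 32)*140 = -2305/72*140 = -80675/18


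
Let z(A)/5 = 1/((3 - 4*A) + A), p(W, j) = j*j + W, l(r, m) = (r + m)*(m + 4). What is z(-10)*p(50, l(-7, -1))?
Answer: 3130/33 ≈ 94.849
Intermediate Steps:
l(r, m) = (4 + m)*(m + r) (l(r, m) = (m + r)*(4 + m) = (4 + m)*(m + r))
p(W, j) = W + j² (p(W, j) = j² + W = W + j²)
z(A) = 5/(3 - 3*A) (z(A) = 5/((3 - 4*A) + A) = 5/(3 - 3*A))
z(-10)*p(50, l(-7, -1)) = (-5/(-3 + 3*(-10)))*(50 + ((-1)² + 4*(-1) + 4*(-7) - 1*(-7))²) = (-5/(-3 - 30))*(50 + (1 - 4 - 28 + 7)²) = (-5/(-33))*(50 + (-24)²) = (-5*(-1/33))*(50 + 576) = (5/33)*626 = 3130/33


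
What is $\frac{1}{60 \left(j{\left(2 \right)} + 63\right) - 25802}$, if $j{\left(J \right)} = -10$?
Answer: $- \frac{1}{22622} \approx -4.4205 \cdot 10^{-5}$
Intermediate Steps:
$\frac{1}{60 \left(j{\left(2 \right)} + 63\right) - 25802} = \frac{1}{60 \left(-10 + 63\right) - 25802} = \frac{1}{60 \cdot 53 - 25802} = \frac{1}{3180 - 25802} = \frac{1}{-22622} = - \frac{1}{22622}$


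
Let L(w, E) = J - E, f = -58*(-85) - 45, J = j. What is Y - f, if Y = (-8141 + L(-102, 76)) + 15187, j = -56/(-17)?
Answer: 35501/17 ≈ 2088.3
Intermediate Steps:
j = 56/17 (j = -56*(-1/17) = 56/17 ≈ 3.2941)
J = 56/17 ≈ 3.2941
f = 4885 (f = 4930 - 45 = 4885)
L(w, E) = 56/17 - E
Y = 118546/17 (Y = (-8141 + (56/17 - 1*76)) + 15187 = (-8141 + (56/17 - 76)) + 15187 = (-8141 - 1236/17) + 15187 = -139633/17 + 15187 = 118546/17 ≈ 6973.3)
Y - f = 118546/17 - 1*4885 = 118546/17 - 4885 = 35501/17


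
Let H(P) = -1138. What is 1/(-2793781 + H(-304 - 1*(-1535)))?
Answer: -1/2794919 ≈ -3.5779e-7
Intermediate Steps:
1/(-2793781 + H(-304 - 1*(-1535))) = 1/(-2793781 - 1138) = 1/(-2794919) = -1/2794919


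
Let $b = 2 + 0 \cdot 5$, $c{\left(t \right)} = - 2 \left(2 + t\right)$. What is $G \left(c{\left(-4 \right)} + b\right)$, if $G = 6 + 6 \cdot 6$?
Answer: $252$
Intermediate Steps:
$c{\left(t \right)} = -4 - 2 t$
$b = 2$ ($b = 2 + 0 = 2$)
$G = 42$ ($G = 6 + 36 = 42$)
$G \left(c{\left(-4 \right)} + b\right) = 42 \left(\left(-4 - -8\right) + 2\right) = 42 \left(\left(-4 + 8\right) + 2\right) = 42 \left(4 + 2\right) = 42 \cdot 6 = 252$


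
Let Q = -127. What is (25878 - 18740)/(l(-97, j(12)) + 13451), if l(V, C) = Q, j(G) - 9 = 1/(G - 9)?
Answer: 3569/6662 ≈ 0.53572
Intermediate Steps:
j(G) = 9 + 1/(-9 + G) (j(G) = 9 + 1/(G - 9) = 9 + 1/(-9 + G))
l(V, C) = -127
(25878 - 18740)/(l(-97, j(12)) + 13451) = (25878 - 18740)/(-127 + 13451) = 7138/13324 = 7138*(1/13324) = 3569/6662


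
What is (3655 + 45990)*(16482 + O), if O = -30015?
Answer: -671845785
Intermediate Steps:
(3655 + 45990)*(16482 + O) = (3655 + 45990)*(16482 - 30015) = 49645*(-13533) = -671845785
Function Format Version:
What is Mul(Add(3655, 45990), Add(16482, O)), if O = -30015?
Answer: -671845785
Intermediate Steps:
Mul(Add(3655, 45990), Add(16482, O)) = Mul(Add(3655, 45990), Add(16482, -30015)) = Mul(49645, -13533) = -671845785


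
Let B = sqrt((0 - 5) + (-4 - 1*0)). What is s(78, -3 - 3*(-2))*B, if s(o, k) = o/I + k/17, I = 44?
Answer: 2187*I/374 ≈ 5.8476*I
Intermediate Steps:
s(o, k) = k/17 + o/44 (s(o, k) = o/44 + k/17 = k/17 + o/44)
B = 3*I (B = sqrt(-5 + (-4 + 0)) = sqrt(-5 - 4) = sqrt(-9) = 3*I ≈ 3.0*I)
s(78, -3 - 3*(-2))*B = ((-3 - 3*(-2))/17 + (1/44)*78)*(3*I) = ((-3 + 6)/17 + 39/22)*(3*I) = ((1/17)*3 + 39/22)*(3*I) = (3/17 + 39/22)*(3*I) = 729*(3*I)/374 = 2187*I/374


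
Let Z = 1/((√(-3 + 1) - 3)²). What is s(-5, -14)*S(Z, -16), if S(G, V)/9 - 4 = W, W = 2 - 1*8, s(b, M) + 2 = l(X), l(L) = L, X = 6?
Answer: -72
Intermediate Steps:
s(b, M) = 4 (s(b, M) = -2 + 6 = 4)
W = -6 (W = 2 - 8 = -6)
Z = (-3 + I*√2)⁻² (Z = 1/((√(-2) - 3)²) = 1/((I*√2 - 3)²) = 1/((-3 + I*√2)²) = (-3 + I*√2)⁻² ≈ 0.057851 + 0.070126*I)
S(G, V) = -18 (S(G, V) = 36 + 9*(-6) = 36 - 54 = -18)
s(-5, -14)*S(Z, -16) = 4*(-18) = -72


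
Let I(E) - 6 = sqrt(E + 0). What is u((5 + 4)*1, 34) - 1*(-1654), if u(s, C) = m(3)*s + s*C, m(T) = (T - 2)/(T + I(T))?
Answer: 50987/26 - 3*sqrt(3)/26 ≈ 1960.8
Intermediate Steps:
I(E) = 6 + sqrt(E) (I(E) = 6 + sqrt(E + 0) = 6 + sqrt(E))
m(T) = (-2 + T)/(6 + T + sqrt(T)) (m(T) = (T - 2)/(T + (6 + sqrt(T))) = (-2 + T)/(6 + T + sqrt(T)))
u(s, C) = C*s + s/(9 + sqrt(3)) (u(s, C) = ((-2 + 3)/(6 + 3 + sqrt(3)))*s + s*C = (1/(9 + sqrt(3)))*s + C*s = s/(9 + sqrt(3)) + C*s = C*s + s/(9 + sqrt(3)))
u((5 + 4)*1, 34) - 1*(-1654) = (3*((5 + 4)*1)/26 + 34*((5 + 4)*1) - (5 + 4)*1*sqrt(3)/78) - 1*(-1654) = (3*(9*1)/26 + 34*(9*1) - 9*1*sqrt(3)/78) + 1654 = ((3/26)*9 + 34*9 - 1/78*9*sqrt(3)) + 1654 = (27/26 + 306 - 3*sqrt(3)/26) + 1654 = (7983/26 - 3*sqrt(3)/26) + 1654 = 50987/26 - 3*sqrt(3)/26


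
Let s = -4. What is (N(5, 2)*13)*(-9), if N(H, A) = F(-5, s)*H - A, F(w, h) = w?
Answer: 3159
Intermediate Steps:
N(H, A) = -A - 5*H (N(H, A) = -5*H - A = -A - 5*H)
(N(5, 2)*13)*(-9) = ((-1*2 - 5*5)*13)*(-9) = ((-2 - 25)*13)*(-9) = -27*13*(-9) = -351*(-9) = 3159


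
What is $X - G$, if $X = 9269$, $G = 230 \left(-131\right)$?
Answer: $39399$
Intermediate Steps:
$G = -30130$
$X - G = 9269 - -30130 = 9269 + 30130 = 39399$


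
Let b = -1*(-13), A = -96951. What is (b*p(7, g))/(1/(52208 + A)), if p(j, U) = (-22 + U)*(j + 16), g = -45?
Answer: 896336519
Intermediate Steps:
p(j, U) = (-22 + U)*(16 + j)
b = 13
(b*p(7, g))/(1/(52208 + A)) = (13*(-352 - 22*7 + 16*(-45) - 45*7))/(1/(52208 - 96951)) = (13*(-352 - 154 - 720 - 315))/(1/(-44743)) = (13*(-1541))/(-1/44743) = -20033*(-44743) = 896336519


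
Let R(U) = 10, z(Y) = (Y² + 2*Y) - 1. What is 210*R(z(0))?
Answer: 2100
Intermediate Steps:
z(Y) = -1 + Y² + 2*Y
210*R(z(0)) = 210*10 = 2100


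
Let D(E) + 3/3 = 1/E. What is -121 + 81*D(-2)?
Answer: -485/2 ≈ -242.50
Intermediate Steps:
D(E) = -1 + 1/E
-121 + 81*D(-2) = -121 + 81*((1 - 1*(-2))/(-2)) = -121 + 81*(-(1 + 2)/2) = -121 + 81*(-½*3) = -121 + 81*(-3/2) = -121 - 243/2 = -485/2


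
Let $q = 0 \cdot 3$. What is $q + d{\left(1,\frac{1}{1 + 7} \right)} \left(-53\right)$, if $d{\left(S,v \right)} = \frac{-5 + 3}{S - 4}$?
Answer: $- \frac{106}{3} \approx -35.333$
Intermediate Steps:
$d{\left(S,v \right)} = - \frac{2}{-4 + S}$
$q = 0$
$q + d{\left(1,\frac{1}{1 + 7} \right)} \left(-53\right) = 0 + - \frac{2}{-4 + 1} \left(-53\right) = 0 + - \frac{2}{-3} \left(-53\right) = 0 + \left(-2\right) \left(- \frac{1}{3}\right) \left(-53\right) = 0 + \frac{2}{3} \left(-53\right) = 0 - \frac{106}{3} = - \frac{106}{3}$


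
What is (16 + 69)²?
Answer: 7225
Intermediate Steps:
(16 + 69)² = 85² = 7225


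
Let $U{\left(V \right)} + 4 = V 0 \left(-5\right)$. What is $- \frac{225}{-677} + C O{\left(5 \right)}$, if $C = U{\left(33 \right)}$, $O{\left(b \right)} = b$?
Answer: $- \frac{13315}{677} \approx -19.668$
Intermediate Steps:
$U{\left(V \right)} = -4$ ($U{\left(V \right)} = -4 + V 0 \left(-5\right) = -4 + 0 \left(-5\right) = -4 + 0 = -4$)
$C = -4$
$- \frac{225}{-677} + C O{\left(5 \right)} = - \frac{225}{-677} - 20 = \left(-225\right) \left(- \frac{1}{677}\right) - 20 = \frac{225}{677} - 20 = - \frac{13315}{677}$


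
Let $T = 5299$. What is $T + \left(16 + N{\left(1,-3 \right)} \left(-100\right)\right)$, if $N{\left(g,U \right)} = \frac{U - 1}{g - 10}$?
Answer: $\frac{47435}{9} \approx 5270.6$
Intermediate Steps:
$N{\left(g,U \right)} = \frac{-1 + U}{-10 + g}$
$T + \left(16 + N{\left(1,-3 \right)} \left(-100\right)\right) = 5299 + \left(16 + \frac{-1 - 3}{-10 + 1} \left(-100\right)\right) = 5299 + \left(16 + \frac{1}{-9} \left(-4\right) \left(-100\right)\right) = 5299 + \left(16 + \left(- \frac{1}{9}\right) \left(-4\right) \left(-100\right)\right) = 5299 + \left(16 + \frac{4}{9} \left(-100\right)\right) = 5299 + \left(16 - \frac{400}{9}\right) = 5299 - \frac{256}{9} = \frac{47435}{9}$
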